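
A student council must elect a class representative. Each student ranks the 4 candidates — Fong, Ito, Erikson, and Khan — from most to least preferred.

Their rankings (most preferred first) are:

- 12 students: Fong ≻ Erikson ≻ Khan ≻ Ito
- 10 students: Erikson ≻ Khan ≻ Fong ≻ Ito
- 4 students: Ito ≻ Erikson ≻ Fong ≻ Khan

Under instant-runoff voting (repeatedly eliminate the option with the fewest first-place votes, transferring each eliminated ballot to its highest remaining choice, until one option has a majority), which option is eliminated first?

Khan

Round 1: Fong 12, Erikson 10, Ito 4, Khan 0. Khan has the fewest and is eliminated.
Round 2: Fong 12, Erikson 10, Ito 4. Ito has the fewest and is eliminated.
Round 3: Erikson 14, Fong 12. Erikson has a majority.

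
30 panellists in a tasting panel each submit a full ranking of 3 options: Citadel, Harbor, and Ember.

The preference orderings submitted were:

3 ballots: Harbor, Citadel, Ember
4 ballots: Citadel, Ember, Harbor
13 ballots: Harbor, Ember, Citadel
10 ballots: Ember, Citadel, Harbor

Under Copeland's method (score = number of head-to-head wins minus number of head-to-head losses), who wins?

Pairwise results:
  Citadel vs Harbor: Harbor wins 16–14.
  Citadel vs Ember: Ember wins 23–7.
  Harbor vs Ember: Harbor wins 16–14.
Copeland scores (wins − losses):
  Citadel: 0 − 2 = -2
  Harbor: 2 − 0 = 2
  Ember: 1 − 1 = 0
Harbor has the best Copeland score.

Harbor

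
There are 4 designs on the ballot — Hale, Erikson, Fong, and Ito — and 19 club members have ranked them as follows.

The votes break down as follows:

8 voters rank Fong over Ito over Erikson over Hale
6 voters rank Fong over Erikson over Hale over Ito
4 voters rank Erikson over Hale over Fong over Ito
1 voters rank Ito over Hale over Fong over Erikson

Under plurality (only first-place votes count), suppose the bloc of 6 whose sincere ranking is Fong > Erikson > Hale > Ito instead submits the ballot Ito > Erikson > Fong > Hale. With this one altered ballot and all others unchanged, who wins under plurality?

First-place totals with the altered ballot: Hale 0, Erikson 4, Fong 8, Ito 7.
The winner is unchanged: still Fong.

Fong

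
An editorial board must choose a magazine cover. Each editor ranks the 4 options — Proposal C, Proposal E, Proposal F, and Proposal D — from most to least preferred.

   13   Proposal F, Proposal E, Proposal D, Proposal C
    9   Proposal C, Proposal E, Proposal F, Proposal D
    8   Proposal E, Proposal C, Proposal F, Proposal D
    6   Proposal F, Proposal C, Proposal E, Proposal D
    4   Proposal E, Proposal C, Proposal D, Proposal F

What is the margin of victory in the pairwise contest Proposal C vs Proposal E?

10

Ballots ranking Proposal C above Proposal E: 9+6 = 15.
Ballots ranking Proposal E above Proposal C: 13+8+4 = 25.
Proposal E wins 25–15, a margin of 10.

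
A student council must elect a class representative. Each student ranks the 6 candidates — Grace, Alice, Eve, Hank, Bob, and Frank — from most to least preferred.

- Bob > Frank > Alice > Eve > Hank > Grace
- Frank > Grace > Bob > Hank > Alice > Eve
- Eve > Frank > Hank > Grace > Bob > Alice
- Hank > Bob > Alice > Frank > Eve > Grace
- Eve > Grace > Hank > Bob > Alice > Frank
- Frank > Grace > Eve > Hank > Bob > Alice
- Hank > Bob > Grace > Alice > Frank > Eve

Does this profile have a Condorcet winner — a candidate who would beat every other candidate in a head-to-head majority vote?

Head-to-head results (7 voters total):
Grace vs Alice: Grace wins 5–2.
Grace vs Eve: Eve wins 4–3.
Grace vs Hank: Hank wins 4–3.
Grace vs Bob: Grace wins 4–3.
Grace vs Frank: Frank wins 5–2.
Alice vs Eve: Alice wins 4–3.
Alice vs Hank: Hank wins 6–1.
Alice vs Bob: Bob wins 7–0.
Alice vs Frank: Frank wins 4–3.
Eve vs Hank: Eve wins 4–3.
Eve vs Bob: Bob wins 4–3.
Eve vs Frank: Frank wins 5–2.
Hank vs Bob: Hank wins 5–2.
Hank vs Frank: Frank wins 4–3.
Bob vs Frank: Bob wins 4–3.
No candidate beats all others: Grace beats Alice beats Eve beats Grace, a majority cycle.

No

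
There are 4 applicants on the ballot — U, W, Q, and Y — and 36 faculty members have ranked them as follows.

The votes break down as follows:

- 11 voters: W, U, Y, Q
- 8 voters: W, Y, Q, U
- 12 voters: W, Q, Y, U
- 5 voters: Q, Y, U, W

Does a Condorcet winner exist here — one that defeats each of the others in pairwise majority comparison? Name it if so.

W

Head-to-head results (36 voters total):
U vs W: W wins 31–5.
U vs Q: Q wins 25–11.
U vs Y: Y wins 25–11.
W vs Q: W wins 31–5.
W vs Y: W wins 31–5.
Q vs Y: Y wins 19–17.
W beats each rival — U (31–5), Q (31–5), Y (31–5) — so W is the Condorcet winner.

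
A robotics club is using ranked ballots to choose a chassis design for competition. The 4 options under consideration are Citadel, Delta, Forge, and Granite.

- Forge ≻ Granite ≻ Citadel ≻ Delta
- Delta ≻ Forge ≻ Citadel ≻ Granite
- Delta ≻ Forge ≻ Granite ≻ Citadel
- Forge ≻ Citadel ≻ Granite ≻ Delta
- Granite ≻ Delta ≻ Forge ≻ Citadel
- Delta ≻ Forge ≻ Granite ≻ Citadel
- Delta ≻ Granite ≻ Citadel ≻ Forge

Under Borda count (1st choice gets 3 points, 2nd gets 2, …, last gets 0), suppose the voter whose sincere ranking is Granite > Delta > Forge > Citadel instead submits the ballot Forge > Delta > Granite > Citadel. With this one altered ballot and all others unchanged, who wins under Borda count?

Borda totals with the altered ballot: Citadel 5, Delta 14, Forge 15, Granite 8.
The switch changes the winner from Delta to Forge.

Forge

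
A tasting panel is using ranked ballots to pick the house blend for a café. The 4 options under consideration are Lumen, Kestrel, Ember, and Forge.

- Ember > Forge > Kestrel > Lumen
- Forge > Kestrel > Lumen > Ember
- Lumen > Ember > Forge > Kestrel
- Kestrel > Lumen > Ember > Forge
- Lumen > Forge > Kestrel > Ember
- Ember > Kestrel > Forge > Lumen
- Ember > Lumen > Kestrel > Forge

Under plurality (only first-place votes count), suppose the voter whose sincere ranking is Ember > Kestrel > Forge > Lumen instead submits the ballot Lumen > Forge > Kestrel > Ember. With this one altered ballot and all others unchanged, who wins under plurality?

Lumen

First-place totals with the altered ballot: Lumen 3, Kestrel 1, Ember 2, Forge 1.
The switch changes the winner from Ember to Lumen.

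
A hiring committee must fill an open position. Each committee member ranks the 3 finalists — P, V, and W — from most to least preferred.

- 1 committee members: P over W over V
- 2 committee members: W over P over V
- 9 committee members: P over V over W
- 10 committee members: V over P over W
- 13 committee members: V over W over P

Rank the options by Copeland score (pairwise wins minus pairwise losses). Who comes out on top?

Pairwise results:
  P vs V: V wins 23–12.
  P vs W: P wins 20–15.
  V vs W: V wins 32–3.
Copeland scores (wins − losses):
  P: 1 − 1 = 0
  V: 2 − 0 = 2
  W: 0 − 2 = -2
V has the best Copeland score.

V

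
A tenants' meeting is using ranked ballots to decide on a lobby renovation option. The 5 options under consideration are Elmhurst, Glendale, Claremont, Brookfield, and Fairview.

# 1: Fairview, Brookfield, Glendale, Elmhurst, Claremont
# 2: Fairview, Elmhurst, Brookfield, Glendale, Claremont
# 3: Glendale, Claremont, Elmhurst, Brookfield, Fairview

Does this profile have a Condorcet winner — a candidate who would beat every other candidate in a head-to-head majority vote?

Head-to-head results (3 voters total):
Elmhurst vs Glendale: Glendale wins 2–1.
Elmhurst vs Claremont: Elmhurst wins 2–1.
Elmhurst vs Brookfield: Elmhurst wins 2–1.
Elmhurst vs Fairview: Fairview wins 2–1.
Glendale vs Claremont: Glendale wins 3–0.
Glendale vs Brookfield: Brookfield wins 2–1.
Glendale vs Fairview: Fairview wins 2–1.
Claremont vs Brookfield: Brookfield wins 2–1.
Claremont vs Fairview: Fairview wins 2–1.
Brookfield vs Fairview: Fairview wins 2–1.
Fairview beats each rival — Elmhurst (2–1), Glendale (2–1), Claremont (2–1), Brookfield (2–1) — so Fairview is the Condorcet winner.

Yes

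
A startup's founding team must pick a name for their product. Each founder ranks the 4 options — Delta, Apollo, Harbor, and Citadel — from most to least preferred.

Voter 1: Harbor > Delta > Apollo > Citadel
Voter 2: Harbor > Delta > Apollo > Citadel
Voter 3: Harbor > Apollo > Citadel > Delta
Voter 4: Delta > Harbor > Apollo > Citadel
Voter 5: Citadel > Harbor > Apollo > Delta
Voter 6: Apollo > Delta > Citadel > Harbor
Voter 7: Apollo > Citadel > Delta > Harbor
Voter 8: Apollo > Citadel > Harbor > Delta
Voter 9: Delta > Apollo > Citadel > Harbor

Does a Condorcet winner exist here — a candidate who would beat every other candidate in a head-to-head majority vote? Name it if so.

There is no Condorcet winner

Head-to-head results (9 voters total):
Delta vs Apollo: Apollo wins 5–4.
Delta vs Harbor: Harbor wins 5–4.
Delta vs Citadel: Delta wins 5–4.
Apollo vs Harbor: Harbor wins 5–4.
Apollo vs Citadel: Apollo wins 8–1.
Harbor vs Citadel: Citadel wins 5–4.
No candidate beats all others: Delta beats Citadel beats Harbor beats Delta, a majority cycle.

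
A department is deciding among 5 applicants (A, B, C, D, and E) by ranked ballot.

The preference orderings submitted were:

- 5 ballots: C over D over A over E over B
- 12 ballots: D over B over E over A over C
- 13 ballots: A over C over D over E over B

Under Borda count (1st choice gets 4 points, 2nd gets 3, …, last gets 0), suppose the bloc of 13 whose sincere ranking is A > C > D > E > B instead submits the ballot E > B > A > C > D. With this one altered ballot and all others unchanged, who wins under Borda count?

E

Borda totals with the altered ballot: A 48, B 75, C 33, D 63, E 81.
The switch changes the winner from D to E.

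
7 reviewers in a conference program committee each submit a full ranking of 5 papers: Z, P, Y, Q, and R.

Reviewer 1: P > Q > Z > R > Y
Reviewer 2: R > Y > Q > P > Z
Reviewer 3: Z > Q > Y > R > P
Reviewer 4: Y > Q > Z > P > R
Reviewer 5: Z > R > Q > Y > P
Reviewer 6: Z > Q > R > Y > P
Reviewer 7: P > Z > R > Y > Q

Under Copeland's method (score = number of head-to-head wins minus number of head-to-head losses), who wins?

Z

Pairwise results:
  Z vs P: Z wins 4–3.
  Z vs Y: Z wins 5–2.
  Z vs Q: Z wins 4–3.
  Z vs R: Z wins 6–1.
  P vs Y: Y wins 5–2.
  P vs Q: Q wins 5–2.
  P vs R: R wins 4–3.
  Y vs Q: Q wins 4–3.
  Y vs R: R wins 5–2.
  Q vs R: Q wins 4–3.
Copeland scores (wins − losses):
  Z: 4 − 0 = 4
  P: 0 − 4 = -4
  Y: 1 − 3 = -2
  Q: 3 − 1 = 2
  R: 2 − 2 = 0
Z has the best Copeland score.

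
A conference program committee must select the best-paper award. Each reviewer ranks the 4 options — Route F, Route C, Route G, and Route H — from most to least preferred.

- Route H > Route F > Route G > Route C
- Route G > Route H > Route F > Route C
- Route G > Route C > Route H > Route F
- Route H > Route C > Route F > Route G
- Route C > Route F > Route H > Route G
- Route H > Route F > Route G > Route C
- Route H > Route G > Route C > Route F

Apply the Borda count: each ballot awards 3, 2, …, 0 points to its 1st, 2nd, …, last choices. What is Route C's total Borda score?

8

Borda scores:
  Route F: 2 + 1 + 0 + 1 + 2 + 2 + 0 = 8
  Route C: 0 + 0 + 2 + 2 + 3 + 0 + 1 = 8
  Route G: 1 + 3 + 3 + 0 + 0 + 1 + 2 = 10
  Route H: 3 + 2 + 1 + 3 + 1 + 3 + 3 = 16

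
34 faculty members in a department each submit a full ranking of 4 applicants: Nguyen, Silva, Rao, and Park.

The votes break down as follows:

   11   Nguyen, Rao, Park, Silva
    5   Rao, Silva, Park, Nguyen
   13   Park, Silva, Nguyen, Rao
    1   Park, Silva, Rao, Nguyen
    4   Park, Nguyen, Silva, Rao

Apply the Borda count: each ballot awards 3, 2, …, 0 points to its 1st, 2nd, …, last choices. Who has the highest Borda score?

Borda scores:
  Nguyen: 11·3 + 5·0 + 13·1 + 0 + 4·2 = 54
  Silva: 11·0 + 5·2 + 13·2 + 2 + 4·1 = 42
  Rao: 11·2 + 5·3 + 13·0 + 1 + 4·0 = 38
  Park: 11·1 + 5·1 + 13·3 + 3 + 4·3 = 70
Park has the highest total.

Park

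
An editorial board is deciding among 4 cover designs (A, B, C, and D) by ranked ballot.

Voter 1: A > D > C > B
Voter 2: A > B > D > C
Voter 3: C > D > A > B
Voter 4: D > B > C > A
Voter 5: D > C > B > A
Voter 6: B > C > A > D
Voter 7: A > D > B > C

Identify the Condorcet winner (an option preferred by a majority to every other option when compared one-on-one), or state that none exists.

Head-to-head results (7 voters total):
A vs B: A wins 4–3.
A vs C: C wins 4–3.
A vs D: A wins 4–3.
B vs C: B wins 4–3.
B vs D: D wins 5–2.
C vs D: D wins 5–2.
No candidate beats all others: A beats B beats C beats A, a majority cycle.

No Condorcet winner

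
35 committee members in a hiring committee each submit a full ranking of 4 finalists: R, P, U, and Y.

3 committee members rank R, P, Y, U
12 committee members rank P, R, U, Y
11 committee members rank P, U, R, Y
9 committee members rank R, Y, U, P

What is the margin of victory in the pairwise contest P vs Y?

17

Ballots ranking P above Y: 3+12+11 = 26.
Ballots ranking Y above P: 9.
P wins 26–9, a margin of 17.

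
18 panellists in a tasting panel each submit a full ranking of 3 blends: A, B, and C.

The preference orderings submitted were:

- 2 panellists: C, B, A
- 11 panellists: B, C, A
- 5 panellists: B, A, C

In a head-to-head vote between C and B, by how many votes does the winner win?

Ballots ranking C above B: 2.
Ballots ranking B above C: 11+5 = 16.
B wins 16–2, a margin of 14.

14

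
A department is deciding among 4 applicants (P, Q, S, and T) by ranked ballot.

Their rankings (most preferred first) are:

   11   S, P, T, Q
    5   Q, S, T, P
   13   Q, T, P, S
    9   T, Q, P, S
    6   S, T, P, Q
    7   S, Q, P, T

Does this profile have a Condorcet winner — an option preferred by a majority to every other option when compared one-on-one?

Head-to-head results (51 voters total):
P vs Q: Q wins 34–17.
P vs S: S wins 29–22.
P vs T: T wins 33–18.
Q vs S: Q wins 27–24.
Q vs T: T wins 26–25.
S vs T: S wins 29–22.
No candidate beats all others: Q beats S beats T beats Q, a majority cycle.

No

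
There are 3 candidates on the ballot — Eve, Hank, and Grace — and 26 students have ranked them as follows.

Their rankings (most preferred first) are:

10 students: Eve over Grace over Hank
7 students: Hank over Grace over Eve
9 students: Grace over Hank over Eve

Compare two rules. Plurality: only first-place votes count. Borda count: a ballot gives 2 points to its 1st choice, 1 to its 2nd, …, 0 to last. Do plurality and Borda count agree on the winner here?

Plurality first-place counts: Eve 10, Hank 7, Grace 9 → Eve.
Borda totals: Eve 20, Hank 23, Grace 35 → Grace.
The two rules disagree: plurality picks Eve, Borda picks Grace.

No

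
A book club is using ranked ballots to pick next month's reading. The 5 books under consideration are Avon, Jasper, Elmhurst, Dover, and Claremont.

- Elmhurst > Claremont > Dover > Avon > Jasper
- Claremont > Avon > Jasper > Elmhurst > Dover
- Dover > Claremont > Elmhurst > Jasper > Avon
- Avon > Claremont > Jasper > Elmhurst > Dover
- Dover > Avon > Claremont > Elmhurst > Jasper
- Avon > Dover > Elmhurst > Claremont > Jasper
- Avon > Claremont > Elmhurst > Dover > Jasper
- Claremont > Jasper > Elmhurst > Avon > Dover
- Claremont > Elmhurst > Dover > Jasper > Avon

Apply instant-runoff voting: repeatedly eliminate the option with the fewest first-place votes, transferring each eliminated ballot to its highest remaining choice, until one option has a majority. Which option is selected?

Claremont

Round 1: Avon 3, Claremont 3, Dover 2, Elmhurst 1, Jasper 0. Jasper has the fewest and is eliminated.
Round 2: Avon 3, Claremont 3, Dover 2, Elmhurst 1. Elmhurst has the fewest and is eliminated.
Round 3: Claremont 4, Avon 3, Dover 2. Dover has the fewest and is eliminated.
Round 4: Claremont 5, Avon 4. Claremont has a majority.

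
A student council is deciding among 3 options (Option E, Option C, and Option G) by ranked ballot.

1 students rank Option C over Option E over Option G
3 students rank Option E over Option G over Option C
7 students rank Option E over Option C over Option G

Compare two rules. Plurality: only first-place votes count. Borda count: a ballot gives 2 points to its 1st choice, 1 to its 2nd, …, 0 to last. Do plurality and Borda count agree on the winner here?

Yes

Plurality first-place counts: Option E 10, Option C 1, Option G 0 → Option E.
Borda totals: Option E 21, Option C 9, Option G 3 → Option E.
The two rules agree on Option E.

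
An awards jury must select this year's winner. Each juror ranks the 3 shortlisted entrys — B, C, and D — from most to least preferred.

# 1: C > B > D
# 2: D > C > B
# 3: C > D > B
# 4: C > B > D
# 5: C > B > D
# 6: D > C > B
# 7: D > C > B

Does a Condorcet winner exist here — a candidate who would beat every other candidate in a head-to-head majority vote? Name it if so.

Head-to-head results (7 voters total):
B vs C: C wins 7–0.
B vs D: D wins 4–3.
C vs D: C wins 4–3.
C beats each rival — B (7–0), D (4–3) — so C is the Condorcet winner.

C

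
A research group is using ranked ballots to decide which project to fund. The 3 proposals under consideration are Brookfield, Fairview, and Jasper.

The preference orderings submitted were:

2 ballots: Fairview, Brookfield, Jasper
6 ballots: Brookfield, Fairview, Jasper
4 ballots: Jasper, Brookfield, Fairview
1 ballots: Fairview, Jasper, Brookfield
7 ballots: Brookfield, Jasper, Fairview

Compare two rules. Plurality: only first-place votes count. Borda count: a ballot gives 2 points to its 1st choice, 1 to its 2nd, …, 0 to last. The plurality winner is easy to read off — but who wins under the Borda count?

Brookfield

Plurality first-place counts: Brookfield 13, Fairview 3, Jasper 4 → Brookfield.
Borda totals: Brookfield 32, Fairview 12, Jasper 16 → Brookfield.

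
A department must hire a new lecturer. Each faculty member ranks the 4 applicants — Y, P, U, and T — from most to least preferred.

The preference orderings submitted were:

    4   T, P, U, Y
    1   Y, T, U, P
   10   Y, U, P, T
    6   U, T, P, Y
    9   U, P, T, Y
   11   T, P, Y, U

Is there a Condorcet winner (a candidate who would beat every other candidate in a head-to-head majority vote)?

No

Head-to-head results (41 voters total):
Y vs P: P wins 30–11.
Y vs U: Y wins 22–19.
Y vs T: T wins 30–11.
P vs U: U wins 26–15.
P vs T: T wins 22–19.
U vs T: U wins 25–16.
No candidate beats all others: Y beats U beats P beats Y, a majority cycle.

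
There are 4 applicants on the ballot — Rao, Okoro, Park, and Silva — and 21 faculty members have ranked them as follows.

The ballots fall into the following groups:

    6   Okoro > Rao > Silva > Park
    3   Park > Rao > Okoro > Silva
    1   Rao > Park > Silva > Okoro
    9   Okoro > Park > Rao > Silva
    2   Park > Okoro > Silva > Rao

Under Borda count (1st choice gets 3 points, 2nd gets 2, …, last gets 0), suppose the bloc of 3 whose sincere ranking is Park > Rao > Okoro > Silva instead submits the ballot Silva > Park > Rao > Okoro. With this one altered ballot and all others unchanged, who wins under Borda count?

Borda totals with the altered ballot: Rao 27, Okoro 49, Park 32, Silva 18.
The winner is unchanged: still Okoro.

Okoro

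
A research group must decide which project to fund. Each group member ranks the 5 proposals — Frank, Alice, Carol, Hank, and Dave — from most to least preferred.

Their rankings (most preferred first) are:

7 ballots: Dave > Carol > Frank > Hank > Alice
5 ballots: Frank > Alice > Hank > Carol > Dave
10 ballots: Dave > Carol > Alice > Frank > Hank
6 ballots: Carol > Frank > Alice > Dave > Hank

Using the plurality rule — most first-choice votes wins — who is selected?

Dave

First-place vote totals:
  Frank: 5
  Alice: 0
  Carol: 6
  Hank: 0
  Dave: 17
Dave has the most first-place votes.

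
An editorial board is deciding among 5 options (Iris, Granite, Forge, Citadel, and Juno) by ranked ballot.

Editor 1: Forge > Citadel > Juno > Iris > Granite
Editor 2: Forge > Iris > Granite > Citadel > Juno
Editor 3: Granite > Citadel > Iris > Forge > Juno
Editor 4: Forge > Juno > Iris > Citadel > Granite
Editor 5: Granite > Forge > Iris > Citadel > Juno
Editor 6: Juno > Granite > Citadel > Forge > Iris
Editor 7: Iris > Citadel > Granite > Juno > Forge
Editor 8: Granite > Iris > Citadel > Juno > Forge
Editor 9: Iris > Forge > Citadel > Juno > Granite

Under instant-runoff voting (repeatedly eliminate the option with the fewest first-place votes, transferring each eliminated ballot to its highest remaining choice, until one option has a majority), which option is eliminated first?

Round 1: Granite 3, Forge 3, Iris 2, Juno 1, Citadel 0. Citadel has the fewest and is eliminated.
Round 2: Granite 3, Forge 3, Iris 2, Juno 1. Juno has the fewest and is eliminated.
Round 3: Granite 4, Forge 3, Iris 2. Iris has the fewest and is eliminated.
Round 4: Granite 5, Forge 4. Granite has a majority.

Citadel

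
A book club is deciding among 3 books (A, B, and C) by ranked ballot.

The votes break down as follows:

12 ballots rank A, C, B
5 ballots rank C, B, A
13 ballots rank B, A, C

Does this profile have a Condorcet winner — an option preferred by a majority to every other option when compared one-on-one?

Head-to-head results (30 voters total):
A vs B: B wins 18–12.
A vs C: A wins 25–5.
B vs C: C wins 17–13.
No candidate beats all others: A beats C beats B beats A, a majority cycle.

No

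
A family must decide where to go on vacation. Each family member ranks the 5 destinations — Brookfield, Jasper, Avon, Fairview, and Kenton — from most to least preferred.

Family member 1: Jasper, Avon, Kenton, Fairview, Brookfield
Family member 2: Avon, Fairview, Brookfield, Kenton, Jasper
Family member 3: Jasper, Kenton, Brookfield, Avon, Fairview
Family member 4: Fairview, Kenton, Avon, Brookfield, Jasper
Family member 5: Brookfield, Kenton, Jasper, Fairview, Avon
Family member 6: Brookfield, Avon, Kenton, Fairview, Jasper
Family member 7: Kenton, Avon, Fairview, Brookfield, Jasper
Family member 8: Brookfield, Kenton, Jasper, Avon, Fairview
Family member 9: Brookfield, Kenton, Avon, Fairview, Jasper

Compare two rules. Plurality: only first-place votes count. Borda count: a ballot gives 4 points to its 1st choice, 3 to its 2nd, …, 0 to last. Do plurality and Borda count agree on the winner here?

Plurality first-place counts: Brookfield 4, Jasper 2, Avon 1, Fairview 1, Kenton 1 → Brookfield.
Borda totals: Brookfield 22, Jasper 12, Avon 19, Fairview 13, Kenton 24 → Kenton.
The two rules disagree: plurality picks Brookfield, Borda picks Kenton.

No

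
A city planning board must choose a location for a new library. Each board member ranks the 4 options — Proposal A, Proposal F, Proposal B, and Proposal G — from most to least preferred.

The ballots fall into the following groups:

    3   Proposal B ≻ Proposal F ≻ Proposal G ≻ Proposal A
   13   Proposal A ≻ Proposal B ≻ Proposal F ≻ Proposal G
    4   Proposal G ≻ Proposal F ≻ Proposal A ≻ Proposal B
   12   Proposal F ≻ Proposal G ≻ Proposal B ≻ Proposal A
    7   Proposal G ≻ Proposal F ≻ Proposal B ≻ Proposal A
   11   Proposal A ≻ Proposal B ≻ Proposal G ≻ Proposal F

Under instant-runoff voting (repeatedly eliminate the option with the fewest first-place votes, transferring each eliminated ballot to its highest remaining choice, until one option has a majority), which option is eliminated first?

Round 1: Proposal A 24, Proposal F 12, Proposal G 11, Proposal B 3. Proposal B has the fewest and is eliminated.
Round 2: Proposal A 24, Proposal F 15, Proposal G 11. Proposal G has the fewest and is eliminated.
Round 3: Proposal F 26, Proposal A 24. Proposal F has a majority.

Proposal B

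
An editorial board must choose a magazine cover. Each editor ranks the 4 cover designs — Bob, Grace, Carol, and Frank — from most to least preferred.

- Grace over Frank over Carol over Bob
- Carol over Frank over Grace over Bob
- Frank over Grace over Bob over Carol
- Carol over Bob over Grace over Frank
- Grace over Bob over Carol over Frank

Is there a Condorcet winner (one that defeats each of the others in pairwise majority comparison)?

Yes

Head-to-head results (5 voters total):
Bob vs Grace: Grace wins 4–1.
Bob vs Carol: Carol wins 3–2.
Bob vs Frank: Frank wins 3–2.
Grace vs Carol: Grace wins 3–2.
Grace vs Frank: Grace wins 3–2.
Carol vs Frank: Carol wins 3–2.
Grace beats each rival — Bob (4–1), Carol (3–2), Frank (3–2) — so Grace is the Condorcet winner.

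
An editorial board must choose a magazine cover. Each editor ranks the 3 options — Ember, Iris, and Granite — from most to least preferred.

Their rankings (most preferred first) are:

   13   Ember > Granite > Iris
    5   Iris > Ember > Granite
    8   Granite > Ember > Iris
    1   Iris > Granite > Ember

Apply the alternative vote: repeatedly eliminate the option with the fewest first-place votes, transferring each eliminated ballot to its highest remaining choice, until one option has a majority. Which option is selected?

Round 1: Ember 13, Granite 8, Iris 6. Iris has the fewest and is eliminated.
Round 2: Ember 18, Granite 9. Ember has a majority.

Ember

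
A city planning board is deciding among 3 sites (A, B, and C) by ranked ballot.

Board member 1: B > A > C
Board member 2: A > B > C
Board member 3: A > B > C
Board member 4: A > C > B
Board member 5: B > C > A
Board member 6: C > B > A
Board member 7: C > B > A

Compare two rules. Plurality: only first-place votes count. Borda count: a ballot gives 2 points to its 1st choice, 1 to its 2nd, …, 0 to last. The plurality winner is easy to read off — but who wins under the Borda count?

Plurality first-place counts: A 3, B 2, C 2 → A.
Borda totals: A 7, B 8, C 6 → B.

B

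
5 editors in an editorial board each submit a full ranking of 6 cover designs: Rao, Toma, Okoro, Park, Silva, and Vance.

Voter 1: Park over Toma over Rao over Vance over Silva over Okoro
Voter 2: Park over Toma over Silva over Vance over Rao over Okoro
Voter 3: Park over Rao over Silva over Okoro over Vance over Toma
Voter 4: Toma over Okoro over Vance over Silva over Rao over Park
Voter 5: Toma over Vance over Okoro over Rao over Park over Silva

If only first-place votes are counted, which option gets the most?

First-place vote totals:
  Rao: 0
  Toma: 2
  Okoro: 0
  Park: 3
  Silva: 0
  Vance: 0
Park has the most first-place votes.

Park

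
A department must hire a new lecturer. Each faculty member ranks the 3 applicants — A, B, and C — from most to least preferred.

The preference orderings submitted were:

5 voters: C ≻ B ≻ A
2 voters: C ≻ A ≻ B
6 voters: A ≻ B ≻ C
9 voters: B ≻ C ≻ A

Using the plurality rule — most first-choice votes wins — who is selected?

First-place vote totals:
  A: 6
  B: 9
  C: 7
B has the most first-place votes.

B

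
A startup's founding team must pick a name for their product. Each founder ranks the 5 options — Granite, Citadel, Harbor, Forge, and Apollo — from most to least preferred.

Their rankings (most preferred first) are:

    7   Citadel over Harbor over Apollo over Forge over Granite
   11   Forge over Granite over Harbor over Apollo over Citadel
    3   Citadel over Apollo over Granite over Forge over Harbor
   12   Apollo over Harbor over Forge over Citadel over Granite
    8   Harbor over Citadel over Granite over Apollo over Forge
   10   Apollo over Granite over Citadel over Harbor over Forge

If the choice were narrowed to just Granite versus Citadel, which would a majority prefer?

Citadel

Ballots ranking Granite above Citadel: 11+10 = 21.
Ballots ranking Citadel above Granite: 7+3+12+8 = 30.
Citadel wins the head-to-head, 30–21.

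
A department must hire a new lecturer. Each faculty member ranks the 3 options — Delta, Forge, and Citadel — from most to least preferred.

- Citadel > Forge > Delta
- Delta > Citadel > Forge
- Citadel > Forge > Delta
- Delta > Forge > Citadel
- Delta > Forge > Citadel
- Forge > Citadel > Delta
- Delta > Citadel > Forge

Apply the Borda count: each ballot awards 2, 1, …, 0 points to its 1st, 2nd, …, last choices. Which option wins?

Borda scores:
  Delta: 0 + 2 + 0 + 2 + 2 + 0 + 2 = 8
  Forge: 1 + 0 + 1 + 1 + 1 + 2 + 0 = 6
  Citadel: 2 + 1 + 2 + 0 + 0 + 1 + 1 = 7
Delta has the highest total.

Delta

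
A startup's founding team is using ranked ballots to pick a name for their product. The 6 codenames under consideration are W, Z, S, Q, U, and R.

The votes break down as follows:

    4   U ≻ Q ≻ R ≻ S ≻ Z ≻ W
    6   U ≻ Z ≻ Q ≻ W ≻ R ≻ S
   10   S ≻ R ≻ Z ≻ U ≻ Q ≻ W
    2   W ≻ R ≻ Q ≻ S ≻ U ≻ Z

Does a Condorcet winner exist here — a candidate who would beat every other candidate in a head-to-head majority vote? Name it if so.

Head-to-head results (22 voters total):
W vs Z: Z wins 20–2.
W vs S: S wins 14–8.
W vs Q: Q wins 20–2.
W vs U: U wins 20–2.
W vs R: R wins 14–8.
Z vs S: S wins 16–6.
Z vs Q: Z wins 16–6.
Z vs U: U wins 12–10.
Z vs R: R wins 16–6.
S vs Q: Q wins 12–10.
S vs U: S wins 12–10.
S vs R: R wins 12–10.
Q vs U: U wins 20–2.
Q vs R: R wins 12–10.
U vs R: R wins 12–10.
R beats each rival — W (14–8), Z (16–6), S (12–10), Q (12–10), U (12–10) — so R is the Condorcet winner.

R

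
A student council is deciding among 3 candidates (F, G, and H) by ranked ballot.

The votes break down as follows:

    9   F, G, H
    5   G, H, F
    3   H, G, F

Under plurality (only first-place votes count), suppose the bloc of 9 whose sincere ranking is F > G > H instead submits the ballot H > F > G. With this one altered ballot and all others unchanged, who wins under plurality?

First-place totals with the altered ballot: F 0, G 5, H 12.
The switch changes the winner from F to H.

H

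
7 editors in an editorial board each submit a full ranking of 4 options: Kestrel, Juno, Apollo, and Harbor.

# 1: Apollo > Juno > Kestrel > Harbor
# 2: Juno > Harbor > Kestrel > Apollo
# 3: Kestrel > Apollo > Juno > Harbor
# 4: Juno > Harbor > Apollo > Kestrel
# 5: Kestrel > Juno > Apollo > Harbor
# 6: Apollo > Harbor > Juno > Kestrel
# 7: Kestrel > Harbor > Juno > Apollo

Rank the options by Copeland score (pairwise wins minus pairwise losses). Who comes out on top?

Pairwise results:
  Kestrel vs Juno: Juno wins 4–3.
  Kestrel vs Apollo: Kestrel wins 4–3.
  Kestrel vs Harbor: Kestrel wins 4–3.
  Juno vs Apollo: Juno wins 4–3.
  Juno vs Harbor: Juno wins 5–2.
  Apollo vs Harbor: Apollo wins 4–3.
Copeland scores (wins − losses):
  Kestrel: 2 − 1 = 1
  Juno: 3 − 0 = 3
  Apollo: 1 − 2 = -1
  Harbor: 0 − 3 = -3
Juno has the best Copeland score.

Juno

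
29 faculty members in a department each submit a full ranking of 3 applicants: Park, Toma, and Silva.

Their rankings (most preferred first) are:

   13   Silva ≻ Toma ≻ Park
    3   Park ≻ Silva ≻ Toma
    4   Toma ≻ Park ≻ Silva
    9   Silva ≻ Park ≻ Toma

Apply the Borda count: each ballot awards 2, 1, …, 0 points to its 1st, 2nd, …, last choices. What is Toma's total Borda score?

Borda scores:
  Park: 13·0 + 3·2 + 4·1 + 9·1 = 19
  Toma: 13·1 + 3·0 + 4·2 + 9·0 = 21
  Silva: 13·2 + 3·1 + 4·0 + 9·2 = 47

21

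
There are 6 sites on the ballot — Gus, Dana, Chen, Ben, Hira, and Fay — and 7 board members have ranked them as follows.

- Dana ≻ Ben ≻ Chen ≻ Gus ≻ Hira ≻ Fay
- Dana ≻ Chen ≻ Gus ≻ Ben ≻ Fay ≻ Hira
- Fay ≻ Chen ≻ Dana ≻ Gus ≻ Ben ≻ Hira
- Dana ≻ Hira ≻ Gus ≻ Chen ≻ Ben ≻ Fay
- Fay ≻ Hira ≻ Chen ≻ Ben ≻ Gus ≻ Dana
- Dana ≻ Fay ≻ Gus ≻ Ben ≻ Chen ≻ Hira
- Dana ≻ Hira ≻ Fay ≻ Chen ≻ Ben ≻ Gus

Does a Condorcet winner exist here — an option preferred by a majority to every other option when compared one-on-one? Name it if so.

Head-to-head results (7 voters total):
Gus vs Dana: Dana wins 6–1.
Gus vs Chen: Chen wins 5–2.
Gus vs Ben: Gus wins 4–3.
Gus vs Hira: Gus wins 4–3.
Gus vs Fay: Fay wins 4–3.
Dana vs Chen: Dana wins 5–2.
Dana vs Ben: Dana wins 6–1.
Dana vs Hira: Dana wins 6–1.
Dana vs Fay: Dana wins 5–2.
Chen vs Ben: Chen wins 5–2.
Chen vs Hira: Chen wins 4–3.
Chen vs Fay: Fay wins 4–3.
Ben vs Hira: Ben wins 4–3.
Ben vs Fay: Fay wins 4–3.
Hira vs Fay: Fay wins 4–3.
Dana beats each rival — Gus (6–1), Chen (5–2), Ben (6–1), Hira (6–1), Fay (5–2) — so Dana is the Condorcet winner.

Dana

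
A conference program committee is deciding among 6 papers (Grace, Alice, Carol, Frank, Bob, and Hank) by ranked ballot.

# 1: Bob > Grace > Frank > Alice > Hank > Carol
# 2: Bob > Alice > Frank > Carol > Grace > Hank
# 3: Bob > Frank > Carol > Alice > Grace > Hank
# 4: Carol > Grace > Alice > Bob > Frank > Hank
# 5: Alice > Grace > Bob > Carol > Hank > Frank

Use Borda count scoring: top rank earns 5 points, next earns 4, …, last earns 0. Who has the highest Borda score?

Borda scores:
  Grace: 4 + 1 + 1 + 4 + 4 = 14
  Alice: 2 + 4 + 2 + 3 + 5 = 16
  Carol: 0 + 2 + 3 + 5 + 2 = 12
  Frank: 3 + 3 + 4 + 1 + 0 = 11
  Bob: 5 + 5 + 5 + 2 + 3 = 20
  Hank: 1 + 0 + 0 + 0 + 1 = 2
Bob has the highest total.

Bob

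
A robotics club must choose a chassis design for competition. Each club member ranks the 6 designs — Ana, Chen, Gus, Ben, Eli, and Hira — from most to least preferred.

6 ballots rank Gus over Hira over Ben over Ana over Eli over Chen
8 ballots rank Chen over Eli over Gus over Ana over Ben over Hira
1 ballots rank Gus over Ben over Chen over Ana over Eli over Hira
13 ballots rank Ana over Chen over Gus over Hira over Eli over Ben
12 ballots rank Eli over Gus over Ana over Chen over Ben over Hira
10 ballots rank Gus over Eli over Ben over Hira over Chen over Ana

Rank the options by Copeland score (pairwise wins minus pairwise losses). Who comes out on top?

Pairwise results:
  Ana vs Chen: Ana wins 31–19.
  Ana vs Gus: Gus wins 37–13.
  Ana vs Ben: Ana wins 33–17.
  Ana vs Eli: Eli wins 30–20.
  Ana vs Hira: Ana wins 34–16.
  Chen vs Gus: Gus wins 29–21.
  Chen vs Ben: Chen wins 33–17.
  Chen vs Eli: Eli wins 28–22.
  Chen vs Hira: Chen wins 34–16.
  Gus vs Ben: Gus wins 50–0.
  Gus vs Eli: Gus wins 30–20.
  Gus vs Hira: Gus wins 50–0.
  Ben vs Eli: Eli wins 43–7.
  Ben vs Hira: Ben wins 31–19.
  Eli vs Hira: Eli wins 31–19.
Copeland scores (wins − losses):
  Ana: 3 − 2 = 1
  Chen: 2 − 3 = -1
  Gus: 5 − 0 = 5
  Ben: 1 − 4 = -3
  Eli: 4 − 1 = 3
  Hira: 0 − 5 = -5
Gus has the best Copeland score.

Gus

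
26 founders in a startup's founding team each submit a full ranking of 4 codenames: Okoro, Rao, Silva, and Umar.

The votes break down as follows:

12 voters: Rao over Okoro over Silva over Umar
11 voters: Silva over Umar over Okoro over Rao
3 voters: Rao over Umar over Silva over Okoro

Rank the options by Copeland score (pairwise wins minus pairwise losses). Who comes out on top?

Pairwise results:
  Okoro vs Rao: Rao wins 15–11.
  Okoro vs Silva: Silva wins 14–12.
  Okoro vs Umar: Umar wins 14–12.
  Rao vs Silva: Rao wins 15–11.
  Rao vs Umar: Rao wins 15–11.
  Silva vs Umar: Silva wins 23–3.
Copeland scores (wins − losses):
  Okoro: 0 − 3 = -3
  Rao: 3 − 0 = 3
  Silva: 2 − 1 = 1
  Umar: 1 − 2 = -1
Rao has the best Copeland score.

Rao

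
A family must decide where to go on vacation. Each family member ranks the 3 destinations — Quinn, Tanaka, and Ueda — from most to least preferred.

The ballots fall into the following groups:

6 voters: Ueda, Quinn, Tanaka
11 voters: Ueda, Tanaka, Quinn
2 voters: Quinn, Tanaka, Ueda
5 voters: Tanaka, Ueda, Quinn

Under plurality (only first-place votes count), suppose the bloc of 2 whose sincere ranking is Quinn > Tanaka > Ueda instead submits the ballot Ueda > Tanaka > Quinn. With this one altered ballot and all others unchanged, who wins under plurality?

First-place totals with the altered ballot: Quinn 0, Tanaka 5, Ueda 19.
The winner is unchanged: still Ueda.

Ueda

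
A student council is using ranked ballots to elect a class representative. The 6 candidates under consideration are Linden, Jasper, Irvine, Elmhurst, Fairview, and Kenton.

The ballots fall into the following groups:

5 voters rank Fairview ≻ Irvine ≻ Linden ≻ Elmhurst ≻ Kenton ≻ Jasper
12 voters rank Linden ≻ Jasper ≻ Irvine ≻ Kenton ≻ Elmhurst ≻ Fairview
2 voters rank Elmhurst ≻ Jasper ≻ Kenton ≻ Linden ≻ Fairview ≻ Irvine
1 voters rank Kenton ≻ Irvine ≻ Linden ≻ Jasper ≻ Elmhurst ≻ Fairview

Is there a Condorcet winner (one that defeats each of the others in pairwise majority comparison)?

Yes

Head-to-head results (20 voters total):
Linden vs Jasper: Linden wins 18–2.
Linden vs Irvine: Linden wins 14–6.
Linden vs Elmhurst: Linden wins 18–2.
Linden vs Fairview: Linden wins 15–5.
Linden vs Kenton: Linden wins 17–3.
Jasper vs Irvine: Jasper wins 14–6.
Jasper vs Elmhurst: Jasper wins 13–7.
Jasper vs Fairview: Jasper wins 15–5.
Jasper vs Kenton: Jasper wins 14–6.
Irvine vs Elmhurst: Irvine wins 18–2.
Irvine vs Fairview: Irvine wins 13–7.
Irvine vs Kenton: Irvine wins 17–3.
Elmhurst vs Fairview: Elmhurst wins 15–5.
Elmhurst vs Kenton: Kenton wins 13–7.
Fairview vs Kenton: Kenton wins 15–5.
Linden beats each rival — Jasper (18–2), Irvine (14–6), Elmhurst (18–2), Fairview (15–5), Kenton (17–3) — so Linden is the Condorcet winner.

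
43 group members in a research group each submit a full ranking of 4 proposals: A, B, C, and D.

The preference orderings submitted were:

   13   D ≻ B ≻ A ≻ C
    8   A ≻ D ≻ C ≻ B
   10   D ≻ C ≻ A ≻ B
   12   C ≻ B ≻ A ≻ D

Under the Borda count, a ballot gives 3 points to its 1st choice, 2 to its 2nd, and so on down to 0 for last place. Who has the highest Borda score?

Borda scores:
  A: 13·1 + 8·3 + 10·1 + 12·1 = 59
  B: 13·2 + 8·0 + 10·0 + 12·2 = 50
  C: 13·0 + 8·1 + 10·2 + 12·3 = 64
  D: 13·3 + 8·2 + 10·3 + 12·0 = 85
D has the highest total.

D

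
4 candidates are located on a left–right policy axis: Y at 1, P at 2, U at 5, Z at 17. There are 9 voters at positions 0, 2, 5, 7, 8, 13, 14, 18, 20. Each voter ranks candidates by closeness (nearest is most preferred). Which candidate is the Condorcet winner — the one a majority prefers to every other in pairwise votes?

With single-peaked preferences on a line, the Condorcet winner is the candidate closest to the median voter.
The median voter (position 8) is closest to U at 5.
Check: U vs Y — voters closer to U: 7 of 9.

U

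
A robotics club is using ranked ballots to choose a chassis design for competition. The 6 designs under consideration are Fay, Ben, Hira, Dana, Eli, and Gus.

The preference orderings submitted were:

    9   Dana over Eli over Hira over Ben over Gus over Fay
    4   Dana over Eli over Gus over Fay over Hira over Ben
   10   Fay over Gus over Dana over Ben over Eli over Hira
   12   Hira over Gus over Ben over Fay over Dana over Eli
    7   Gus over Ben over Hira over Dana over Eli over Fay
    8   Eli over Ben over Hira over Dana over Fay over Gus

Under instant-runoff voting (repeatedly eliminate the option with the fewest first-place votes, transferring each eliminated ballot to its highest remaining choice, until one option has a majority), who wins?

Round 1: Dana 13, Hira 12, Fay 10, Eli 8, Gus 7, Ben 0. Ben has the fewest and is eliminated.
Round 2: Dana 13, Hira 12, Fay 10, Eli 8, Gus 7. Gus has the fewest and is eliminated.
Round 3: Hira 19, Dana 13, Fay 10, Eli 8. Eli has the fewest and is eliminated.
Round 4: Hira 27, Dana 13, Fay 10. Hira has a majority.

Hira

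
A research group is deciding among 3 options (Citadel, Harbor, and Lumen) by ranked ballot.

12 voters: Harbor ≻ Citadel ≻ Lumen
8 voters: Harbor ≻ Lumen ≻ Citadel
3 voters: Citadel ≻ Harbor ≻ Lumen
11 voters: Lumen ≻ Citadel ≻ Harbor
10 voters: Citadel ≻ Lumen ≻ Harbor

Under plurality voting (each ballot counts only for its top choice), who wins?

First-place vote totals:
  Citadel: 13
  Harbor: 20
  Lumen: 11
Harbor has the most first-place votes.

Harbor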